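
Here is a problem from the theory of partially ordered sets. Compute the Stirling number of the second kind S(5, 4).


S(n,k) = k*S(n-1,k) + S(n-1,k-1).
S(4,4) = 1, S(4,3) = 6
S(5,4) = 4*1 + 6 = 4 + 6
S(5,4) = 10


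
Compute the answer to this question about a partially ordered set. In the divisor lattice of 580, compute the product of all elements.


Divisors of 580: [1, 2, 4, 5, 10, 20, 29, 58, 116, 145, 290, 580]
Product = n^(d(n)/2) = 580^(12/2)
Product = 38068692544000000


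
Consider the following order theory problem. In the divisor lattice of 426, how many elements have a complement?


An element a is complemented if some b has a meet b = bottom, a join b = top.
a is complemented iff gcd(a, n/a)=1, i.e. a is a unitary divisor of 426.
Complemented elements: 1, 2, 3, 6, 71, 142, ... (2 more)
Count: 8


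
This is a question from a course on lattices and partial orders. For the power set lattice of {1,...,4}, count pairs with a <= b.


The order relation is {(a,b) : a <= b}, reflexive so it includes (a,a).
Examples: ({},{}), ({},{1,2}), ({},{1,2,3}), ({},{1,2,3,4}), ({},{1,2,4}), ...
Total ordered pairs: 81


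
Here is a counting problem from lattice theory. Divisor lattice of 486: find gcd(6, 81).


In a divisor lattice, meet = gcd (greatest common divisor).
By Euclidean algorithm or factoring: gcd(6,81) = 3


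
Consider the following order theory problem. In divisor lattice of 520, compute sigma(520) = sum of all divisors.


sigma(n) = sum of divisors.
Divisors of 520: [1, 2, 4, 5, 8, 10, 13, 20, 26, 40, 52, 65, 104, 130, 260, 520]
Sum = 1260


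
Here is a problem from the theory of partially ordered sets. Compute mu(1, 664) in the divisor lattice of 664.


In a divisor lattice, mu(a,b) = mu(b/a) where mu is the classical Mobius function.
b/a = 664/1 = 664
Prime factorization of 664: primes [2, 83]
664 is not squarefree, so mu(664) = 0


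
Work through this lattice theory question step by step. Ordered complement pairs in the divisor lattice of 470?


Complement pair (a,b): a meet b = bottom, a join b = top.
Here: gcd(a,b)=1 and lcm(a,b)=470, i.e. a*b=470 with a,b coprime.
Pairs found: (1,470), (2,235), (5,94), (10,47), ... (4 more)
Total ordered pairs: 8


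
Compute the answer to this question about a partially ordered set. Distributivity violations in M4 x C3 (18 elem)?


Distributive law: a ^ (b v c) = (a ^ b) v (a ^ c).
Check all 18^3 = 5832 ordered triples (a,b,c).
  e.g. a=(a1,0), b=(a2,0), c=(a3,0): lhs=(a1,0) != rhs=(0,0)
  e.g. a=(a1,0), b=(a2,0), c=(a3,1): lhs=(a1,0) != rhs=(0,0)
Total violating triples: 648


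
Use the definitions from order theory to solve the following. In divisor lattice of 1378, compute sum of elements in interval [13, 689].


Interval [13,689] in divisors of 1378: [13, 689]
Sum = 702


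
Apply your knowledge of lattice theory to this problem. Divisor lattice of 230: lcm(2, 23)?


Join=lcm.
gcd(2,23)=1
lcm=46


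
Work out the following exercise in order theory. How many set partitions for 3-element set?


B(n) = number of set partitions of an n-element set.
B(n) satisfies the recurrence: B(n+1) = sum_k C(n,k)*B(k).
B(3) = 5


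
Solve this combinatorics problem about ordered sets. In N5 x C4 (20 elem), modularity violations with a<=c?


Modular law: if a <= c then a v (b ^ c) = (a v b) ^ c.
Check all triples (a,b,c) with a <= c among 20 elements.
  e.g. a=(a,0), b=(c,0), c=(b,0): lhs=(a,0) != rhs=(b,0)
  e.g. a=(a,0), b=(c,1), c=(b,0): lhs=(a,0) != rhs=(b,0)
Total violating triples: 40


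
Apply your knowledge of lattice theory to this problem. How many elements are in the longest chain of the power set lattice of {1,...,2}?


A chain is a totally ordered subset; we count the number of elements in a maximum chain.
Compute, for each element x, the size of the longest chain ending at x:
  {}: 1
  {1}: 2
  {2}: 2
  {1,2}: 3
A maximum chain: {} < {1} < {1,2}
Number of elements in the longest chain: 3


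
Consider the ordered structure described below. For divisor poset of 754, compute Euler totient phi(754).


phi(n) = n * prod_{p|n} (1 - 1/p).
Prime divisors of 754: [2, 13, 29]
phi(754) = 754 * (1 - 1/2) * (1 - 1/13) * (1 - 1/29)
phi(754) = 336


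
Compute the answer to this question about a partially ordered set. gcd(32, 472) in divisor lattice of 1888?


Meet=gcd.
gcd(32,472)=8


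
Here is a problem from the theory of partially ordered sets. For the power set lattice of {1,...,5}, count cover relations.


A cover relation a -< b holds when a < b with no c strictly between.
Cover relations:
  {} -< {1}
  {} -< {2}
  {} -< {3}
  {} -< {4}
  {} -< {5}
  {1} -< {1,2}
  {1} -< {1,3}
  {1} -< {1,4}
  ...72 more
Total: 80


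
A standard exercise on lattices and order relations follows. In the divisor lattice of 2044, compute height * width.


Height = length of longest chain minus 1; width = size of largest antichain.
A maximum chain: 1 | 73 | 511 | 1022 | 2044  (height 4).
A maximum antichain: {4, 14, 146, 511}  (width 4).
Product = 4 * 4 = 16


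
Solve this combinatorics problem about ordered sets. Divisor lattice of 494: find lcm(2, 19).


In a divisor lattice, join = lcm (least common multiple).
gcd(2,19) = 1
lcm(2,19) = 2*19/gcd = 38/1 = 38


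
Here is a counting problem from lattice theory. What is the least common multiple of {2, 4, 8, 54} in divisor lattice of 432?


In a divisor lattice, join = lcm (least common multiple).
Compute lcm iteratively: start with first element, then lcm(current, next).
Elements: [2, 4, 8, 54]
lcm(2,4) = 4
lcm(4,8) = 8
lcm(8,54) = 216
Final lcm = 216


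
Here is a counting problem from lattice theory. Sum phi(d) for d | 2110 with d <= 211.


Divisors of 2110 up to 211: [1, 2, 5, 10, 211]
phi values: [1, 1, 4, 4, 210]
Sum = 220


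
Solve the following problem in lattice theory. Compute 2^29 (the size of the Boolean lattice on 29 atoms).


Power set = 2^n.
2^29 = 536870912


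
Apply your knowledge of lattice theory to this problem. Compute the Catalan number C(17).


C(n) = C(2n, n) / (n+1).
C(34, 17) = 2333606220
C(17) = 2333606220 / 18 = 129644790


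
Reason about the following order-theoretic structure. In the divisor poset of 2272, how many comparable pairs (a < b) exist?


A comparable pair {a,b} has a < b or b < a in the order.
Count unordered pairs where one element is strictly below the other.
Examples: {1,2}, {1,4}, {1,8}, {1,16}, ...
Total comparable pairs: 51


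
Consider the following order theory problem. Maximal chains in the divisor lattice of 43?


A maximal chain goes from the minimum element to a maximal element via cover relations.
Counting all min-to-max paths in the cover graph.
Total maximal chains: 1


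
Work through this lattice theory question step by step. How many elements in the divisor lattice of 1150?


Divisors of 1150: [1, 2, 5, 10, 23, 25, 46, 50, 115, 230, 575, 1150]
Count: 12


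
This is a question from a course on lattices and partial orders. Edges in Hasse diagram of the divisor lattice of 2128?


A cover relation a -< b holds when a < b with no c strictly between.
Cover relations:
  1 -< 2
  1 -< 7
  1 -< 19
  2 -< 4
  2 -< 14
  2 -< 38
  4 -< 8
  4 -< 28
  ...28 more
Total: 36


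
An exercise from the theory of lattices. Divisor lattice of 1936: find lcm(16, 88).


In a divisor lattice, join = lcm (least common multiple).
gcd(16,88) = 8
lcm(16,88) = 16*88/gcd = 1408/8 = 176


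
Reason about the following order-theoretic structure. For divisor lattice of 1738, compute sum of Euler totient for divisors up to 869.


Divisors of 1738 up to 869: [1, 2, 11, 22, 79, 158, 869]
phi values: [1, 1, 10, 10, 78, 78, 780]
Sum = 958


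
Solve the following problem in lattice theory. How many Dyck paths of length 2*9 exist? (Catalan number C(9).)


C(n) = C(2n, n) / (n+1).
C(18, 9) = 48620
C(9) = 48620 / 10 = 4862


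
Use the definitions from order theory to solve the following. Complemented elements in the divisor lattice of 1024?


An element a is complemented if some b has a meet b = bottom, a join b = top.
a is complemented iff gcd(a, n/a)=1, i.e. a is a unitary divisor of 1024.
Complemented elements: 1, 1024
Count: 2


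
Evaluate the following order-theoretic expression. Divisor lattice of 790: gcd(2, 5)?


Meet=gcd.
gcd(2,5)=1


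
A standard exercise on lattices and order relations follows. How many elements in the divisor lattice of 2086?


Divisors of 2086: [1, 2, 7, 14, 149, 298, 1043, 2086]
Count: 8


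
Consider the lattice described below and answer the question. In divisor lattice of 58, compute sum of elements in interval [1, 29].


Interval [1,29] in divisors of 58: [1, 29]
Sum = 30


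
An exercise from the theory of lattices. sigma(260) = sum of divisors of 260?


sigma(n) = sum of divisors.
Divisors of 260: [1, 2, 4, 5, 10, 13, 20, 26, 52, 65, 130, 260]
Sum = 588


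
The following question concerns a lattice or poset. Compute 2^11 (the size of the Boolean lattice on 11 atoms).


Power set = 2^n.
2^11 = 2048


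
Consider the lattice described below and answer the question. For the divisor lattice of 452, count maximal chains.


A maximal chain goes from the minimum element to a maximal element via cover relations.
Counting all min-to-max paths in the cover graph.
Total maximal chains: 3


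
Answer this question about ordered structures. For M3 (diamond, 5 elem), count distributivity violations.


Distributive law: a ^ (b v c) = (a ^ b) v (a ^ c).
Check all 5^3 = 125 ordered triples (a,b,c).
  e.g. a=a1, b=a2, c=a3: lhs=a1 != rhs=0
  e.g. a=a1, b=a3, c=a2: lhs=a1 != rhs=0
Total violating triples: 6


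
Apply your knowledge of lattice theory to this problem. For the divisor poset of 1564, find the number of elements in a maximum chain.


A chain is a totally ordered subset; we count the number of elements in a maximum chain.
Compute, for each element x, the size of the longest chain ending at x:
  1: 1
  2: 2
  17: 2
  23: 2
  4: 3
  34: 3
  ...
A maximum chain: 1 < 2 < 4 < 68 < 1564
Number of elements in the longest chain: 5


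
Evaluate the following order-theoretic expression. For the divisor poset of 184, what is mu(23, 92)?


In a divisor lattice, mu(a,b) = mu(b/a) where mu is the classical Mobius function.
b/a = 92/23 = 4
Prime factorization of 4: primes [2]
4 is not squarefree, so mu(4) = 0


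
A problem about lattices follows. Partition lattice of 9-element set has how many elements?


B(n) = number of set partitions of an n-element set.
B(n) satisfies the recurrence: B(n+1) = sum_k C(n,k)*B(k).
B(9) = 21147


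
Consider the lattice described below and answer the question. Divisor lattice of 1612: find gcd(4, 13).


In a divisor lattice, meet = gcd (greatest common divisor).
By Euclidean algorithm or factoring: gcd(4,13) = 1


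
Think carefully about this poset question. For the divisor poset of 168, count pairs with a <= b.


The order relation is {(a,b) : a <= b}, reflexive so it includes (a,a).
Examples: (1,1), (1,12), (1,14), (1,168), (1,2), ...
Total ordered pairs: 90


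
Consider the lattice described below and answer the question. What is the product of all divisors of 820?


Divisors of 820: [1, 2, 4, 5, 10, 20, 41, 82, 164, 205, 410, 820]
Product = n^(d(n)/2) = 820^(12/2)
Product = 304006671424000000


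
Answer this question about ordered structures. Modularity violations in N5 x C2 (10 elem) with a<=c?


Modular law: if a <= c then a v (b ^ c) = (a v b) ^ c.
Check all triples (a,b,c) with a <= c among 10 elements.
  e.g. a=(a,0), b=(c,0), c=(b,0): lhs=(a,0) != rhs=(b,0)
  e.g. a=(a,0), b=(c,1), c=(b,0): lhs=(a,0) != rhs=(b,0)
Total violating triples: 6


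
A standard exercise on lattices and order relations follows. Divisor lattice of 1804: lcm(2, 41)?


Join=lcm.
gcd(2,41)=1
lcm=82


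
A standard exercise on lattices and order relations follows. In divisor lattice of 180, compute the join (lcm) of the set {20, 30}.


In a divisor lattice, join = lcm (least common multiple).
Compute lcm iteratively: start with first element, then lcm(current, next).
Elements: [20, 30]
lcm(20,30) = 60
Final lcm = 60


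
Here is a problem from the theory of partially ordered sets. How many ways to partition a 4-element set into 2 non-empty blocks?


S(n,k) = k*S(n-1,k) + S(n-1,k-1).
S(3,2) = 3, S(3,1) = 1
S(4,2) = 2*3 + 1 = 6 + 1
S(4,2) = 7


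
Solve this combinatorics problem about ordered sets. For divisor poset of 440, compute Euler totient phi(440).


phi(n) = n * prod_{p|n} (1 - 1/p).
Prime divisors of 440: [2, 5, 11]
phi(440) = 440 * (1 - 1/2) * (1 - 1/5) * (1 - 1/11)
phi(440) = 160


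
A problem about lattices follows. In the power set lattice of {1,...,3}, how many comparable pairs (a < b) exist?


A comparable pair {a,b} has a < b or b < a in the order.
Count unordered pairs where one element is strictly below the other.
Examples: {{},{1}}, {{},{2}}, {{},{3}}, {{},{1,2}}, ...
Total comparable pairs: 19


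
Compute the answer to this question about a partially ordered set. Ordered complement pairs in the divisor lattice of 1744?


Complement pair (a,b): a meet b = bottom, a join b = top.
Here: gcd(a,b)=1 and lcm(a,b)=1744, i.e. a*b=1744 with a,b coprime.
Pairs found: (1,1744), (16,109), (109,16), (1744,1)
Total ordered pairs: 4


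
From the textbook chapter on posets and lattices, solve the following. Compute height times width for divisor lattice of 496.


Height = length of longest chain minus 1; width = size of largest antichain.
A maximum chain: 1 | 31 | 62 | 124 | 248 | 496  (height 5).
A maximum antichain: {2, 31}  (width 2).
Product = 5 * 2 = 10


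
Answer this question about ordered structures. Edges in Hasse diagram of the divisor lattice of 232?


A cover relation a -< b holds when a < b with no c strictly between.
Cover relations:
  1 -< 2
  1 -< 29
  2 -< 4
  2 -< 58
  4 -< 8
  4 -< 116
  8 -< 232
  29 -< 58
  ...2 more
Total: 10


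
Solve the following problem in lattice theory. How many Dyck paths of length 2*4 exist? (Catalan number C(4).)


C(n) = C(2n, n) / (n+1).
C(8, 4) = 70
C(4) = 70 / 5 = 14


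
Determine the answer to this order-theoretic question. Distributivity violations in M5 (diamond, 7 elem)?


Distributive law: a ^ (b v c) = (a ^ b) v (a ^ c).
Check all 7^3 = 343 ordered triples (a,b,c).
  e.g. a=a1, b=a2, c=a3: lhs=a1 != rhs=0
  e.g. a=a1, b=a2, c=a4: lhs=a1 != rhs=0
Total violating triples: 60


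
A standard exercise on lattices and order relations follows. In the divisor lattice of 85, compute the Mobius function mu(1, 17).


In a divisor lattice, mu(a,b) = mu(b/a) where mu is the classical Mobius function.
b/a = 17/1 = 17
Prime factorization of 17: primes [17]
17 is squarefree with 1 prime factor(s), so mu(17) = (-1)^1 = -1


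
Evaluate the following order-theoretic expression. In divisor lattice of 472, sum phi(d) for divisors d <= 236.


Divisors of 472 up to 236: [1, 2, 4, 8, 59, 118, 236]
phi values: [1, 1, 2, 4, 58, 58, 116]
Sum = 240


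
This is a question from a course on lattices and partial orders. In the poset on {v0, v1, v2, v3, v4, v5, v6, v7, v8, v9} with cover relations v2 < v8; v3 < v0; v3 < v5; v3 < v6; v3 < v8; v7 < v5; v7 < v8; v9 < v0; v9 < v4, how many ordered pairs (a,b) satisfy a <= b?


The order relation is {(a,b) : a <= b}, reflexive so it includes (a,a).
Examples: (v0,v0), (v1,v1), (v2,v2), (v2,v8), (v3,v0), ...
Total ordered pairs: 19


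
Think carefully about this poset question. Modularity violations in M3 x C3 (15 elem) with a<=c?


Modular law: if a <= c then a v (b ^ c) = (a v b) ^ c.
Check all triples (a,b,c) with a <= c among 15 elements.
This lattice is modular (diamonds M_m and their chain-products are modular).
Total violating triples: 0


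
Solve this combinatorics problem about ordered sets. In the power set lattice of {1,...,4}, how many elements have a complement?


An element a is complemented if some b has a meet b = bottom, a join b = top.
every subset A has complement S\A, so all elements are complemented.
Complemented elements: {}, {1}, {2}, {3}, {4}, {1,2}, ... (10 more)
Count: 16


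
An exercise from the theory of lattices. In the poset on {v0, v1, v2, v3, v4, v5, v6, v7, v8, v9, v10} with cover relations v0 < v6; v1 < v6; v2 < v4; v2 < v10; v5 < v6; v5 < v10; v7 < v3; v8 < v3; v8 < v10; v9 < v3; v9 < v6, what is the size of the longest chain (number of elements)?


A chain is a totally ordered subset; we count the number of elements in a maximum chain.
Compute, for each element x, the size of the longest chain ending at x:
  v0: 1
  v1: 1
  v2: 1
  v5: 1
  v7: 1
  v8: 1
  ...
A maximum chain: v7 < v3
Number of elements in the longest chain: 2


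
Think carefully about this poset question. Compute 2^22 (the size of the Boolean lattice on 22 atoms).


Power set = 2^n.
2^22 = 4194304


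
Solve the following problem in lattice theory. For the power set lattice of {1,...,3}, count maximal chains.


A maximal chain goes from the minimum element to a maximal element via cover relations.
Counting all min-to-max paths in the cover graph.
Total maximal chains: 6


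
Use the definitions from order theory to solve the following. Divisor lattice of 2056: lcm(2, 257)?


Join=lcm.
gcd(2,257)=1
lcm=514


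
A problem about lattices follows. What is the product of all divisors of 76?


Divisors of 76: [1, 2, 4, 19, 38, 76]
Product = n^(d(n)/2) = 76^(6/2)
Product = 438976


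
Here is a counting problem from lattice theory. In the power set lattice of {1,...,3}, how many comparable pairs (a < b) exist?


A comparable pair {a,b} has a < b or b < a in the order.
Count unordered pairs where one element is strictly below the other.
Examples: {{},{1}}, {{},{2}}, {{},{3}}, {{},{1,2}}, ...
Total comparable pairs: 19


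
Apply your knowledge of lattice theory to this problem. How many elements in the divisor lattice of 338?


Divisors of 338: [1, 2, 13, 26, 169, 338]
Count: 6


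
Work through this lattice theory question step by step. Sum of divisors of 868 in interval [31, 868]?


Interval [31,868] in divisors of 868: [31, 62, 124, 217, 434, 868]
Sum = 1736


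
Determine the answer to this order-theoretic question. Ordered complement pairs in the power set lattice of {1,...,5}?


Complement pair (a,b): a meet b = bottom, a join b = top.
Here: A intersect B = {} and A union B = {1,...,5}.
Pairs found: ({},{1,2,3,4,5}), ({1},{2,3,4,5}), ({2},{1,3,4,5}), ({3},{1,2,4,5}), ... (28 more)
Total ordered pairs: 32


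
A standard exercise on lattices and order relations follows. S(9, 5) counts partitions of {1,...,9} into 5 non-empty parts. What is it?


S(n,k) = k*S(n-1,k) + S(n-1,k-1).
S(8,5) = 1050, S(8,4) = 1701
S(9,5) = 5*1050 + 1701 = 5250 + 1701
S(9,5) = 6951


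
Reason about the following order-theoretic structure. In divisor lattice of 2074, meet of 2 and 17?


In a divisor lattice, meet = gcd (greatest common divisor).
By Euclidean algorithm or factoring: gcd(2,17) = 1


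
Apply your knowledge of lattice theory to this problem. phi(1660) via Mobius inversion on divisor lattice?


phi(n) = n * prod_{p|n} (1 - 1/p).
Prime divisors of 1660: [2, 5, 83]
phi(1660) = 1660 * (1 - 1/2) * (1 - 1/5) * (1 - 1/83)
phi(1660) = 656


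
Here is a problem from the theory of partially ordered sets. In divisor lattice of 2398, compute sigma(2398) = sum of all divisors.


sigma(n) = sum of divisors.
Divisors of 2398: [1, 2, 11, 22, 109, 218, 1199, 2398]
Sum = 3960


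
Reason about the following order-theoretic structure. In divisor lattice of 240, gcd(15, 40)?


Meet=gcd.
gcd(15,40)=5


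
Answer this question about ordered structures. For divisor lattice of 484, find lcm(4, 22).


In a divisor lattice, join = lcm (least common multiple).
Compute lcm iteratively: start with first element, then lcm(current, next).
Elements: [4, 22]
lcm(4,22) = 44
Final lcm = 44


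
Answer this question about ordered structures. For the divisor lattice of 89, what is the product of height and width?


Height = length of longest chain minus 1; width = size of largest antichain.
A maximum chain: 1 | 89  (height 1).
A maximum antichain: {1}  (width 1).
Product = 1 * 1 = 1


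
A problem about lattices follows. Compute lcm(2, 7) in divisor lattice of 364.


In a divisor lattice, join = lcm (least common multiple).
gcd(2,7) = 1
lcm(2,7) = 2*7/gcd = 14/1 = 14


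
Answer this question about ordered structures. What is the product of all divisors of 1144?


Divisors of 1144: [1, 2, 4, 8, 11, 13, 22, 26, 44, 52, 88, 104, 143, 286, 572, 1144]
Product = n^(d(n)/2) = 1144^(16/2)
Product = 2933649302161070453948416


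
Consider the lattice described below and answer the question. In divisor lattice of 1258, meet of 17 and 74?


In a divisor lattice, meet = gcd (greatest common divisor).
By Euclidean algorithm or factoring: gcd(17,74) = 1


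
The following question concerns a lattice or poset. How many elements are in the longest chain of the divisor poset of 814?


A chain is a totally ordered subset; we count the number of elements in a maximum chain.
Compute, for each element x, the size of the longest chain ending at x:
  1: 1
  2: 2
  11: 2
  37: 2
  22: 3
  74: 3
  ...
A maximum chain: 1 < 2 < 22 < 814
Number of elements in the longest chain: 4


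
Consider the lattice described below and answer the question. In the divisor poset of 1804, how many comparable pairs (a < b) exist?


A comparable pair {a,b} has a < b or b < a in the order.
Count unordered pairs where one element is strictly below the other.
Examples: {1,2}, {1,4}, {1,11}, {1,22}, ...
Total comparable pairs: 42


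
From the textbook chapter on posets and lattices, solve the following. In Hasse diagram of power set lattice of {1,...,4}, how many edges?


A cover relation a -< b holds when a < b with no c strictly between.
Cover relations:
  {} -< {1}
  {} -< {2}
  {} -< {3}
  {} -< {4}
  {1} -< {1,2}
  {1} -< {1,3}
  {1} -< {1,4}
  {2} -< {1,2}
  ...24 more
Total: 32


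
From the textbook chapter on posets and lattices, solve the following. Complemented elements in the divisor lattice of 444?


An element a is complemented if some b has a meet b = bottom, a join b = top.
a is complemented iff gcd(a, n/a)=1, i.e. a is a unitary divisor of 444.
Complemented elements: 1, 3, 4, 12, 37, 111, ... (2 more)
Count: 8


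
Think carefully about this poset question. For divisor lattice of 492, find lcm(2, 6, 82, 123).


In a divisor lattice, join = lcm (least common multiple).
Compute lcm iteratively: start with first element, then lcm(current, next).
Elements: [2, 6, 82, 123]
lcm(2,6) = 6
lcm(6,82) = 246
lcm(246,123) = 246
Final lcm = 246


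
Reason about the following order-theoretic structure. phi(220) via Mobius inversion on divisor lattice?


phi(n) = n * prod_{p|n} (1 - 1/p).
Prime divisors of 220: [2, 5, 11]
phi(220) = 220 * (1 - 1/2) * (1 - 1/5) * (1 - 1/11)
phi(220) = 80


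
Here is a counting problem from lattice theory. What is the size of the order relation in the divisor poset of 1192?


The order relation is {(a,b) : a <= b}, reflexive so it includes (a,a).
Examples: (1,1), (1,1192), (1,149), (1,2), (1,298), ...
Total ordered pairs: 30


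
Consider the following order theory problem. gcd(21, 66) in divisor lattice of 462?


Meet=gcd.
gcd(21,66)=3


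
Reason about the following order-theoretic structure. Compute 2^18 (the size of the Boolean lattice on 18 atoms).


Power set = 2^n.
2^18 = 262144


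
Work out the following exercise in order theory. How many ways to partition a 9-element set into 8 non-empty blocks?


S(n,k) = k*S(n-1,k) + S(n-1,k-1).
S(8,8) = 1, S(8,7) = 28
S(9,8) = 8*1 + 28 = 8 + 28
S(9,8) = 36


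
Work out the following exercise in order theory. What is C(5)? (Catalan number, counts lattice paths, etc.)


C(n) = C(2n, n) / (n+1).
C(10, 5) = 252
C(5) = 252 / 6 = 42


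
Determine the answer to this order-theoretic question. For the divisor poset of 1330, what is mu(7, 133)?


In a divisor lattice, mu(a,b) = mu(b/a) where mu is the classical Mobius function.
b/a = 133/7 = 19
Prime factorization of 19: primes [19]
19 is squarefree with 1 prime factor(s), so mu(19) = (-1)^1 = -1


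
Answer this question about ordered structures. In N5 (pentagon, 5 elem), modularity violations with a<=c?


Modular law: if a <= c then a v (b ^ c) = (a v b) ^ c.
Check all triples (a,b,c) with a <= c among 5 elements.
  e.g. a=a, b=c, c=b: lhs=a != rhs=b
Total violating triples: 1


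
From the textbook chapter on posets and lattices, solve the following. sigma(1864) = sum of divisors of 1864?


sigma(n) = sum of divisors.
Divisors of 1864: [1, 2, 4, 8, 233, 466, 932, 1864]
Sum = 3510


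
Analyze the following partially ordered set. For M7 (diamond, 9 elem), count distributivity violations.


Distributive law: a ^ (b v c) = (a ^ b) v (a ^ c).
Check all 9^3 = 729 ordered triples (a,b,c).
  e.g. a=a1, b=a2, c=a3: lhs=a1 != rhs=0
  e.g. a=a1, b=a2, c=a4: lhs=a1 != rhs=0
Total violating triples: 210


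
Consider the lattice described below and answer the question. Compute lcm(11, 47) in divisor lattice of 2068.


In a divisor lattice, join = lcm (least common multiple).
gcd(11,47) = 1
lcm(11,47) = 11*47/gcd = 517/1 = 517


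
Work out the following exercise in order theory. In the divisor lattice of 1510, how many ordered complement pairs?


Complement pair (a,b): a meet b = bottom, a join b = top.
Here: gcd(a,b)=1 and lcm(a,b)=1510, i.e. a*b=1510 with a,b coprime.
Pairs found: (1,1510), (2,755), (5,302), (10,151), ... (4 more)
Total ordered pairs: 8


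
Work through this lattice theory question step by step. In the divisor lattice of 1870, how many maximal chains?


A maximal chain goes from the minimum element to a maximal element via cover relations.
Counting all min-to-max paths in the cover graph.
Total maximal chains: 24


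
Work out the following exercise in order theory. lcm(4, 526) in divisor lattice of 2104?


Join=lcm.
gcd(4,526)=2
lcm=1052


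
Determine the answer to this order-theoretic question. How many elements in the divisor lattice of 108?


Divisors of 108: [1, 2, 3, 4, 6, 9, 12, 18, 27, 36, 54, 108]
Count: 12


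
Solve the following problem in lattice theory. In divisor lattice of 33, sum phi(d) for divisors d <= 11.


Divisors of 33 up to 11: [1, 3, 11]
phi values: [1, 2, 10]
Sum = 13


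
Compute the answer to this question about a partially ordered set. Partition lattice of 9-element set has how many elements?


B(n) = number of set partitions of an n-element set.
B(n) satisfies the recurrence: B(n+1) = sum_k C(n,k)*B(k).
B(9) = 21147


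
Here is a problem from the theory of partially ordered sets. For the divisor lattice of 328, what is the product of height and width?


Height = length of longest chain minus 1; width = size of largest antichain.
A maximum chain: 1 | 41 | 82 | 164 | 328  (height 4).
A maximum antichain: {2, 41}  (width 2).
Product = 4 * 2 = 8


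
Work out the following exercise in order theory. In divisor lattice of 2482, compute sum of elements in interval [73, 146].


Interval [73,146] in divisors of 2482: [73, 146]
Sum = 219


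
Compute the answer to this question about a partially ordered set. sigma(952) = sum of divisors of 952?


sigma(n) = sum of divisors.
Divisors of 952: [1, 2, 4, 7, 8, 14, 17, 28, 34, 56, 68, 119, 136, 238, 476, 952]
Sum = 2160


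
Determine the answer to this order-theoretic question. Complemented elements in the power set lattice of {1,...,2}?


An element a is complemented if some b has a meet b = bottom, a join b = top.
every subset A has complement S\A, so all elements are complemented.
Complemented elements: {}, {1}, {2}, {1,2}
Count: 4


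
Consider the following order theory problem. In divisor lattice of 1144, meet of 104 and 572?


In a divisor lattice, meet = gcd (greatest common divisor).
By Euclidean algorithm or factoring: gcd(104,572) = 52


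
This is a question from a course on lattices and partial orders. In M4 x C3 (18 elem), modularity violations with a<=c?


Modular law: if a <= c then a v (b ^ c) = (a v b) ^ c.
Check all triples (a,b,c) with a <= c among 18 elements.
This lattice is modular (diamonds M_m and their chain-products are modular).
Total violating triples: 0


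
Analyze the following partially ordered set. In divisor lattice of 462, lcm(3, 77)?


Join=lcm.
gcd(3,77)=1
lcm=231


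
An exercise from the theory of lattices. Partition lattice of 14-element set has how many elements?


B(n) = number of set partitions of an n-element set.
B(n) satisfies the recurrence: B(n+1) = sum_k C(n,k)*B(k).
B(14) = 190899322


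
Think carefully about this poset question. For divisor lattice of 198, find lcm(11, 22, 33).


In a divisor lattice, join = lcm (least common multiple).
Compute lcm iteratively: start with first element, then lcm(current, next).
Elements: [11, 22, 33]
lcm(11,22) = 22
lcm(22,33) = 66
Final lcm = 66


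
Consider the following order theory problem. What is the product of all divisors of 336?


Divisors of 336: [1, 2, 3, 4, 6, 7, 8, 12, 14, 16, 21, 24, 28, 42, 48, 56, 84, 112, 168, 336]
Product = n^(d(n)/2) = 336^(20/2)
Product = 18339723085451720682110976


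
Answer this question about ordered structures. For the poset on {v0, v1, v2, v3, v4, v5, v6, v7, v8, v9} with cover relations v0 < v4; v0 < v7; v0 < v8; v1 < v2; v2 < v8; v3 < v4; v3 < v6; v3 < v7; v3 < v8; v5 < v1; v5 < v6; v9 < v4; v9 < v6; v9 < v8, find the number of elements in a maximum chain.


A chain is a totally ordered subset; we count the number of elements in a maximum chain.
Compute, for each element x, the size of the longest chain ending at x:
  v0: 1
  v3: 1
  v5: 1
  v9: 1
  v1: 2
  v2: 3
  ...
A maximum chain: v5 < v1 < v2 < v8
Number of elements in the longest chain: 4


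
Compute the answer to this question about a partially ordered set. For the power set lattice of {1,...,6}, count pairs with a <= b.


The order relation is {(a,b) : a <= b}, reflexive so it includes (a,a).
Examples: ({},{}), ({},{1,2}), ({},{1,2,3}), ({},{1,2,3,4}), ({},{1,2,3,4,5}), ...
Total ordered pairs: 729


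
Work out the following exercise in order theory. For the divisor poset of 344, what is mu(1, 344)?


In a divisor lattice, mu(a,b) = mu(b/a) where mu is the classical Mobius function.
b/a = 344/1 = 344
Prime factorization of 344: primes [2, 43]
344 is not squarefree, so mu(344) = 0


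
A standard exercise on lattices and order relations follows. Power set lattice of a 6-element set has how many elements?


Power set = 2^n.
2^6 = 64


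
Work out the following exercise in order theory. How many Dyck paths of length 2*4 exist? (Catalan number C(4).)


C(n) = C(2n, n) / (n+1).
C(8, 4) = 70
C(4) = 70 / 5 = 14


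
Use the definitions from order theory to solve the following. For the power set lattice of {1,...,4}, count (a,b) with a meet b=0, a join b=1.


Complement pair (a,b): a meet b = bottom, a join b = top.
Here: A intersect B = {} and A union B = {1,...,4}.
Pairs found: ({},{1,2,3,4}), ({1},{2,3,4}), ({2},{1,3,4}), ({3},{1,2,4}), ... (12 more)
Total ordered pairs: 16


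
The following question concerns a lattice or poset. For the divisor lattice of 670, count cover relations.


A cover relation a -< b holds when a < b with no c strictly between.
Cover relations:
  1 -< 2
  1 -< 5
  1 -< 67
  2 -< 10
  2 -< 134
  5 -< 10
  5 -< 335
  10 -< 670
  ...4 more
Total: 12


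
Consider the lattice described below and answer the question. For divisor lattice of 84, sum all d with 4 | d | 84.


Interval [4,84] in divisors of 84: [4, 12, 28, 84]
Sum = 128


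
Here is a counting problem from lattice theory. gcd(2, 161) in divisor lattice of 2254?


Meet=gcd.
gcd(2,161)=1


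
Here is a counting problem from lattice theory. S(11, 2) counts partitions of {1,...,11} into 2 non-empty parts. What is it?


S(n,k) = k*S(n-1,k) + S(n-1,k-1).
S(10,2) = 511, S(10,1) = 1
S(11,2) = 2*511 + 1 = 1022 + 1
S(11,2) = 1023


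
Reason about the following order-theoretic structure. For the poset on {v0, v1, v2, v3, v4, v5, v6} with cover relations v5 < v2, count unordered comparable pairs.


A comparable pair {a,b} has a < b or b < a in the order.
Count unordered pairs where one element is strictly below the other.
Examples: {v2,v5}
Total comparable pairs: 1


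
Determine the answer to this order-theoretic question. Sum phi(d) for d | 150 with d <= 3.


Divisors of 150 up to 3: [1, 2, 3]
phi values: [1, 1, 2]
Sum = 4


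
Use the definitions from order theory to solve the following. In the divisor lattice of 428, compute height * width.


Height = length of longest chain minus 1; width = size of largest antichain.
A maximum chain: 1 | 107 | 214 | 428  (height 3).
A maximum antichain: {2, 107}  (width 2).
Product = 3 * 2 = 6


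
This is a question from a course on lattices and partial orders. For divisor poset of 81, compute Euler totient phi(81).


phi(n) = n * prod_{p|n} (1 - 1/p).
Prime divisors of 81: [3]
phi(81) = 81 * (1 - 1/3)
phi(81) = 54


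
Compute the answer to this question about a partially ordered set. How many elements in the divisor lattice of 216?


Divisors of 216: [1, 2, 3, 4, 6, 8, 9, 12, 18, 24, 27, 36, 54, 72, 108, 216]
Count: 16


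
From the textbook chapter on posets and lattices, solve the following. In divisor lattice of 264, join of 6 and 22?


In a divisor lattice, join = lcm (least common multiple).
gcd(6,22) = 2
lcm(6,22) = 6*22/gcd = 132/2 = 66


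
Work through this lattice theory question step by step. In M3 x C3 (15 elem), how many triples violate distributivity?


Distributive law: a ^ (b v c) = (a ^ b) v (a ^ c).
Check all 15^3 = 3375 ordered triples (a,b,c).
  e.g. a=(a1,0), b=(a2,0), c=(a3,0): lhs=(a1,0) != rhs=(0,0)
  e.g. a=(a1,0), b=(a2,0), c=(a3,1): lhs=(a1,0) != rhs=(0,0)
Total violating triples: 162


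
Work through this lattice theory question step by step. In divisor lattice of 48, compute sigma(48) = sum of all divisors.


sigma(n) = sum of divisors.
Divisors of 48: [1, 2, 3, 4, 6, 8, 12, 16, 24, 48]
Sum = 124


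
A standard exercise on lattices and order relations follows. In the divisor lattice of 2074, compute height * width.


Height = length of longest chain minus 1; width = size of largest antichain.
A maximum chain: 1 | 61 | 1037 | 2074  (height 3).
A maximum antichain: {2, 17, 61}  (width 3).
Product = 3 * 3 = 9


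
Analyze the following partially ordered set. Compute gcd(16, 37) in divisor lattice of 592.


In a divisor lattice, meet = gcd (greatest common divisor).
By Euclidean algorithm or factoring: gcd(16,37) = 1


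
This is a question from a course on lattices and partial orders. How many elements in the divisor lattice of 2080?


Divisors of 2080: [1, 2, 4, 5, 8, 10, 13, 16, 20, 26, 32, 40, 52, 65, 80, 104, 130, 160, 208, 260, 416, 520, 1040, 2080]
Count: 24


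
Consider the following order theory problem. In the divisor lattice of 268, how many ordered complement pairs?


Complement pair (a,b): a meet b = bottom, a join b = top.
Here: gcd(a,b)=1 and lcm(a,b)=268, i.e. a*b=268 with a,b coprime.
Pairs found: (1,268), (4,67), (67,4), (268,1)
Total ordered pairs: 4


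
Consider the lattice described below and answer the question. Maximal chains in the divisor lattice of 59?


A maximal chain goes from the minimum element to a maximal element via cover relations.
Counting all min-to-max paths in the cover graph.
Total maximal chains: 1


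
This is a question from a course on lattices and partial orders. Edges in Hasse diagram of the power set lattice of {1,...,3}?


A cover relation a -< b holds when a < b with no c strictly between.
Cover relations:
  {} -< {1}
  {} -< {2}
  {} -< {3}
  {1} -< {1,2}
  {1} -< {1,3}
  {2} -< {1,2}
  {2} -< {2,3}
  {3} -< {1,3}
  ...4 more
Total: 12


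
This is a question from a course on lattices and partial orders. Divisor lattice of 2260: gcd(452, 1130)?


Meet=gcd.
gcd(452,1130)=226


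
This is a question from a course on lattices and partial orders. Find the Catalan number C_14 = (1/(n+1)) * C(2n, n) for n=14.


C(n) = C(2n, n) / (n+1).
C(28, 14) = 40116600
C(14) = 40116600 / 15 = 2674440


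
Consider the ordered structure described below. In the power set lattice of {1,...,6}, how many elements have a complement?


An element a is complemented if some b has a meet b = bottom, a join b = top.
every subset A has complement S\A, so all elements are complemented.
Complemented elements: {}, {1}, {2}, {3}, {4}, {5}, ... (58 more)
Count: 64


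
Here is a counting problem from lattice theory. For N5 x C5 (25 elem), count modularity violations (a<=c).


Modular law: if a <= c then a v (b ^ c) = (a v b) ^ c.
Check all triples (a,b,c) with a <= c among 25 elements.
  e.g. a=(a,0), b=(c,0), c=(b,0): lhs=(a,0) != rhs=(b,0)
  e.g. a=(a,0), b=(c,1), c=(b,0): lhs=(a,0) != rhs=(b,0)
Total violating triples: 75


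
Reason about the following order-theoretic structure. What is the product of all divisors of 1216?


Divisors of 1216: [1, 2, 4, 8, 16, 19, 32, 38, 64, 76, 152, 304, 608, 1216]
Product = n^(d(n)/2) = 1216^(14/2)
Product = 3931289483083415289856


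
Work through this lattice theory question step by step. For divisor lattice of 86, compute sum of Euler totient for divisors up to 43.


Divisors of 86 up to 43: [1, 2, 43]
phi values: [1, 1, 42]
Sum = 44


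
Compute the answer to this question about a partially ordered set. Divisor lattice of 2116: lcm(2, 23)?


Join=lcm.
gcd(2,23)=1
lcm=46


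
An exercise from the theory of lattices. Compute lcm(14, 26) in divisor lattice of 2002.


In a divisor lattice, join = lcm (least common multiple).
gcd(14,26) = 2
lcm(14,26) = 14*26/gcd = 364/2 = 182


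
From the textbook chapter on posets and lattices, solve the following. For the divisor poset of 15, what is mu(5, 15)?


In a divisor lattice, mu(a,b) = mu(b/a) where mu is the classical Mobius function.
b/a = 15/5 = 3
Prime factorization of 3: primes [3]
3 is squarefree with 1 prime factor(s), so mu(3) = (-1)^1 = -1


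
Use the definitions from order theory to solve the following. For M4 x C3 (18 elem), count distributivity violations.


Distributive law: a ^ (b v c) = (a ^ b) v (a ^ c).
Check all 18^3 = 5832 ordered triples (a,b,c).
  e.g. a=(a1,0), b=(a2,0), c=(a3,0): lhs=(a1,0) != rhs=(0,0)
  e.g. a=(a1,0), b=(a2,0), c=(a3,1): lhs=(a1,0) != rhs=(0,0)
Total violating triples: 648


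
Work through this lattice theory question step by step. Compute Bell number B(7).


B(n) = number of set partitions of an n-element set.
B(n) satisfies the recurrence: B(n+1) = sum_k C(n,k)*B(k).
B(7) = 877


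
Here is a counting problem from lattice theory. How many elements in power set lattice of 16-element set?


Power set = 2^n.
2^16 = 65536


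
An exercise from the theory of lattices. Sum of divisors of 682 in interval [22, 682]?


Interval [22,682] in divisors of 682: [22, 682]
Sum = 704


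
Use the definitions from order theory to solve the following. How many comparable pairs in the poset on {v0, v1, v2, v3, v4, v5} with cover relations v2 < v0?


A comparable pair {a,b} has a < b or b < a in the order.
Count unordered pairs where one element is strictly below the other.
Examples: {v0,v2}
Total comparable pairs: 1


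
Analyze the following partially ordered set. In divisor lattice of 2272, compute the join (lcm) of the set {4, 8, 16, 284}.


In a divisor lattice, join = lcm (least common multiple).
Compute lcm iteratively: start with first element, then lcm(current, next).
Elements: [4, 8, 16, 284]
lcm(4,8) = 8
lcm(8,16) = 16
lcm(16,284) = 1136
Final lcm = 1136
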